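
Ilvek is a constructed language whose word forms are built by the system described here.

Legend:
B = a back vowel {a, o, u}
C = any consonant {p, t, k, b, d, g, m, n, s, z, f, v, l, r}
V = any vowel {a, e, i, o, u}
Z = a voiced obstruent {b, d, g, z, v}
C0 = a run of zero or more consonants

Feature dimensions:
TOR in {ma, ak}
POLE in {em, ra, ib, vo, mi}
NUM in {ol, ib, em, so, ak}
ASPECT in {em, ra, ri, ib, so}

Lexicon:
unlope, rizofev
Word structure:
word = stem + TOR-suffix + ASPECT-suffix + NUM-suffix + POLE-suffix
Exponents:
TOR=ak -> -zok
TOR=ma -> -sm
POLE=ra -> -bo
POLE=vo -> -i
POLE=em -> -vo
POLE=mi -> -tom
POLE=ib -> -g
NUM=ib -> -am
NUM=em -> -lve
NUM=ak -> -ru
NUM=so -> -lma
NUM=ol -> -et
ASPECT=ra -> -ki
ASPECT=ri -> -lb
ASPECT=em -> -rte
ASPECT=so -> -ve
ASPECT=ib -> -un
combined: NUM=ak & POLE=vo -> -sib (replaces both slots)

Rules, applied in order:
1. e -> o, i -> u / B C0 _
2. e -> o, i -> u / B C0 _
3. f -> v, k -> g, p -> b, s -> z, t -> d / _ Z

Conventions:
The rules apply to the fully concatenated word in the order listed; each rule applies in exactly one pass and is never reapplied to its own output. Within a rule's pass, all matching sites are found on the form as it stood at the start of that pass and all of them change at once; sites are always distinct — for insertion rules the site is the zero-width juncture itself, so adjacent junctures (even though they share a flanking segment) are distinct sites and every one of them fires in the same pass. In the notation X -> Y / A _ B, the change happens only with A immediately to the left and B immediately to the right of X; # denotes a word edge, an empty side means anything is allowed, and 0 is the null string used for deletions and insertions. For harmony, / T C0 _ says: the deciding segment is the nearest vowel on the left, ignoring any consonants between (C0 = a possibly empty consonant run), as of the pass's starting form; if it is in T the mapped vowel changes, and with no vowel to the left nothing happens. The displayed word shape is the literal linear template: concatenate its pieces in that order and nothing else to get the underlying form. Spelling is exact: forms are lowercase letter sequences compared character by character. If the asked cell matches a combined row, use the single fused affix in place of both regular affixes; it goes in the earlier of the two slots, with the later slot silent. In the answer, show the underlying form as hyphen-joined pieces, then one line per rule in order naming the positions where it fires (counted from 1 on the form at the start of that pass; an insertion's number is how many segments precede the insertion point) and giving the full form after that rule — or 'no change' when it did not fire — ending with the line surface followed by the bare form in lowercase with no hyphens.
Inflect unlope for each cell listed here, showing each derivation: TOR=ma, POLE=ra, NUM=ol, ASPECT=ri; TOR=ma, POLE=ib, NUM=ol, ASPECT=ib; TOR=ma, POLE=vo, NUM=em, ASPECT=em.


cell TOR=ma, POLE=ra, NUM=ol, ASPECT=ri:
underlying: unlope-sm-lb-et-bo
1. e -> o, i -> u / B C0 _: fires at position(s) 6: unloposmlbetbo
2. e -> o, i -> u / B C0 _: fires at position(s) 11: unloposmlbotbo
3. f -> v, k -> g, p -> b, s -> z, t -> d / _ Z: fires at position(s) 12: unloposmlbodbo
surface: unloposmlbodbo

cell TOR=ma, POLE=ib, NUM=ol, ASPECT=ib:
underlying: unlope-sm-un-et-g
1. e -> o, i -> u / B C0 _: fires at position(s) 6, 11: unloposmunotg
2. e -> o, i -> u / B C0 _: no change
3. f -> v, k -> g, p -> b, s -> z, t -> d / _ Z: fires at position(s) 12: unloposmunodg
surface: unloposmunodg

cell TOR=ma, POLE=vo, NUM=em, ASPECT=em:
underlying: unlope-sm-rte-lve-i
1. e -> o, i -> u / B C0 _: fires at position(s) 6: unloposmrtelvei
2. e -> o, i -> u / B C0 _: fires at position(s) 11: unloposmrtolvei
3. f -> v, k -> g, p -> b, s -> z, t -> d / _ Z: no change
surface: unloposmrtolvei


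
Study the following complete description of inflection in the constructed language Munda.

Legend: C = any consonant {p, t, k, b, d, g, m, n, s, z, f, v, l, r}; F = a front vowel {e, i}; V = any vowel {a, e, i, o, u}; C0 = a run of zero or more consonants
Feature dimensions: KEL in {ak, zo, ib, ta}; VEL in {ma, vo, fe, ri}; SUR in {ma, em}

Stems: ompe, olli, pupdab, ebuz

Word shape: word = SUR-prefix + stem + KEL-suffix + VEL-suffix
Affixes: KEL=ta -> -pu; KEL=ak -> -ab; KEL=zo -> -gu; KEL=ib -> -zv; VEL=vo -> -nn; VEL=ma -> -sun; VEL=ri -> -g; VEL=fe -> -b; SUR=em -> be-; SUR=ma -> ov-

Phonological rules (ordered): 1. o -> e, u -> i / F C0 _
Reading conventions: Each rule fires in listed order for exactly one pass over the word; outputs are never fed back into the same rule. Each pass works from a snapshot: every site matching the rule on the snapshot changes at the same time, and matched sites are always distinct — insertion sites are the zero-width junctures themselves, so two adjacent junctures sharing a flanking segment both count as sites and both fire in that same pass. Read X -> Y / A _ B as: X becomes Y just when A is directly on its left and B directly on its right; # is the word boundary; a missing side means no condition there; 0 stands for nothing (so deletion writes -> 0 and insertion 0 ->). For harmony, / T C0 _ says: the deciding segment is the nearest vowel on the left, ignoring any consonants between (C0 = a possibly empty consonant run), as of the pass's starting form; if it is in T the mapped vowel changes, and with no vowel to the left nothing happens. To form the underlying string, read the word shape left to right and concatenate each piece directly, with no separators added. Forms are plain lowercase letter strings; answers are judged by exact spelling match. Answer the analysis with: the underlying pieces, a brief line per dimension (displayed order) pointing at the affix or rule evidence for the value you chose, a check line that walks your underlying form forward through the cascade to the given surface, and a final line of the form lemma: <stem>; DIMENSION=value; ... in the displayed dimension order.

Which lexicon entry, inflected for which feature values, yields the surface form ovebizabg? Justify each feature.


underlying: ov-ebuz-ab-g
KEL=ak - signalled by the affix -ab
VEL=ri - signalled by the affix -g
SUR=ma - signalled by the affix ov-
check: ovebuzabg -> ovebizabg
lemma: ebuz; KEL=ak; VEL=ri; SUR=ma


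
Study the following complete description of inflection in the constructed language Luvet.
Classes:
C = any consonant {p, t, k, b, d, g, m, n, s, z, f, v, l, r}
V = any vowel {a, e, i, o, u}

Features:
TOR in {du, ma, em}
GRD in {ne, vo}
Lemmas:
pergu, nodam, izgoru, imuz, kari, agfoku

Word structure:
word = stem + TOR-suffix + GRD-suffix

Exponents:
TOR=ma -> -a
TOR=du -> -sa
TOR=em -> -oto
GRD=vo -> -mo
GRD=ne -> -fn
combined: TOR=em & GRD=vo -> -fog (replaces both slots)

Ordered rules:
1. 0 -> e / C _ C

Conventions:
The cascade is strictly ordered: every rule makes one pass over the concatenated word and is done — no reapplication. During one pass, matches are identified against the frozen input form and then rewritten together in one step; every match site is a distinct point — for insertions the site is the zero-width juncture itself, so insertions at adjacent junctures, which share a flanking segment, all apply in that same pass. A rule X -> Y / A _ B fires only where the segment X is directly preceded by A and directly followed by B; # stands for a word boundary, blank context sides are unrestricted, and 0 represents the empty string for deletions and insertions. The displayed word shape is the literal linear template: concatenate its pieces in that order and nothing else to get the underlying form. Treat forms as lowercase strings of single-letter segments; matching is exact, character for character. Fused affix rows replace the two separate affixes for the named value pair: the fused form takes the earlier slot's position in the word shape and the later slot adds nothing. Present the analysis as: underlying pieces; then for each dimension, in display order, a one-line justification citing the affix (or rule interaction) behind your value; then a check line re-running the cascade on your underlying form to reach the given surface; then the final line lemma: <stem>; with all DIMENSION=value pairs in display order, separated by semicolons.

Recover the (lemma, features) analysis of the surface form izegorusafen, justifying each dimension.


underlying: izgoru-sa-fn
TOR=du - signalled by the affix -sa
GRD=ne - signalled by the affix -fn
check: izgorusafn -> izegorusafen
lemma: izgoru; TOR=du; GRD=ne


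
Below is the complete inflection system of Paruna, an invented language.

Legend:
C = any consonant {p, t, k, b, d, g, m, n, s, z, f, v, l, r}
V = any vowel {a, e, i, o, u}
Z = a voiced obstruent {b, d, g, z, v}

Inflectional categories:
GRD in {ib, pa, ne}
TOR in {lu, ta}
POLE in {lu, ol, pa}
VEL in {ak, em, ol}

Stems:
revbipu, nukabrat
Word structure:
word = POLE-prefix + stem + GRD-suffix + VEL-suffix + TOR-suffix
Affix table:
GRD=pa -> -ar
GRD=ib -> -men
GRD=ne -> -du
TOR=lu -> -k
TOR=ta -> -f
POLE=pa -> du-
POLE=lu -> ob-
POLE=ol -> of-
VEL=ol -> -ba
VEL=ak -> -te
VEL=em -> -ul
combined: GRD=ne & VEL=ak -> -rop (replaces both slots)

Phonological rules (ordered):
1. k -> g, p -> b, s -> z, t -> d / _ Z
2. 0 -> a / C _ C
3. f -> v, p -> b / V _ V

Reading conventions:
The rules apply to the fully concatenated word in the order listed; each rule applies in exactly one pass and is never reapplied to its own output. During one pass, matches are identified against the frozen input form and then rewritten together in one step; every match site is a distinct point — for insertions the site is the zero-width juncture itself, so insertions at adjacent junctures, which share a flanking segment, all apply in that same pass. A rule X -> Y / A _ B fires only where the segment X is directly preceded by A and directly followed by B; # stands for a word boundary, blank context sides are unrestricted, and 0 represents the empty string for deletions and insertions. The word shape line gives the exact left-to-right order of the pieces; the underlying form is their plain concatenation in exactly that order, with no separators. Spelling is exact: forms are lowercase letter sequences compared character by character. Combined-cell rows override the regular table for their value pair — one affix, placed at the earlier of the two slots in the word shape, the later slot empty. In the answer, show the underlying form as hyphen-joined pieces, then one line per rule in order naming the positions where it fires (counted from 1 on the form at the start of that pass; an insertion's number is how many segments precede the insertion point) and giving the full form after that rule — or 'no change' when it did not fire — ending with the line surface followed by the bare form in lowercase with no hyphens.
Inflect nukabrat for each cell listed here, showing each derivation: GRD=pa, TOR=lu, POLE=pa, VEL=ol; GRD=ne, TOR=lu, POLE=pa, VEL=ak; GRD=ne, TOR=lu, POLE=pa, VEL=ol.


cell GRD=pa, TOR=lu, POLE=pa, VEL=ol:
underlying: du-nukabrat-ar-ba-k
1. k -> g, p -> b, s -> z, t -> d / _ Z: no change
2. 0 -> a / C _ C: inserts after position(s) 7, 12: dunukabaratarabak
3. f -> v, p -> b / V _ V: no change
surface: dunukabaratarabak

cell GRD=ne, TOR=lu, POLE=pa, VEL=ak:
underlying: du-nukabrat-rop-k
1. k -> g, p -> b, s -> z, t -> d / _ Z: no change
2. 0 -> a / C _ C: inserts after position(s) 7, 10, 13: dunukabarataropak
3. f -> v, p -> b / V _ V: fires at position(s) 15: dunukabaratarobak
surface: dunukabaratarobak

cell GRD=ne, TOR=lu, POLE=pa, VEL=ol:
underlying: du-nukabrat-du-ba-k
1. k -> g, p -> b, s -> z, t -> d / _ Z: fires at position(s) 10: dunukabraddubak
2. 0 -> a / C _ C: inserts after position(s) 7, 10: dunukabaradadubak
3. f -> v, p -> b / V _ V: no change
surface: dunukabaradadubak


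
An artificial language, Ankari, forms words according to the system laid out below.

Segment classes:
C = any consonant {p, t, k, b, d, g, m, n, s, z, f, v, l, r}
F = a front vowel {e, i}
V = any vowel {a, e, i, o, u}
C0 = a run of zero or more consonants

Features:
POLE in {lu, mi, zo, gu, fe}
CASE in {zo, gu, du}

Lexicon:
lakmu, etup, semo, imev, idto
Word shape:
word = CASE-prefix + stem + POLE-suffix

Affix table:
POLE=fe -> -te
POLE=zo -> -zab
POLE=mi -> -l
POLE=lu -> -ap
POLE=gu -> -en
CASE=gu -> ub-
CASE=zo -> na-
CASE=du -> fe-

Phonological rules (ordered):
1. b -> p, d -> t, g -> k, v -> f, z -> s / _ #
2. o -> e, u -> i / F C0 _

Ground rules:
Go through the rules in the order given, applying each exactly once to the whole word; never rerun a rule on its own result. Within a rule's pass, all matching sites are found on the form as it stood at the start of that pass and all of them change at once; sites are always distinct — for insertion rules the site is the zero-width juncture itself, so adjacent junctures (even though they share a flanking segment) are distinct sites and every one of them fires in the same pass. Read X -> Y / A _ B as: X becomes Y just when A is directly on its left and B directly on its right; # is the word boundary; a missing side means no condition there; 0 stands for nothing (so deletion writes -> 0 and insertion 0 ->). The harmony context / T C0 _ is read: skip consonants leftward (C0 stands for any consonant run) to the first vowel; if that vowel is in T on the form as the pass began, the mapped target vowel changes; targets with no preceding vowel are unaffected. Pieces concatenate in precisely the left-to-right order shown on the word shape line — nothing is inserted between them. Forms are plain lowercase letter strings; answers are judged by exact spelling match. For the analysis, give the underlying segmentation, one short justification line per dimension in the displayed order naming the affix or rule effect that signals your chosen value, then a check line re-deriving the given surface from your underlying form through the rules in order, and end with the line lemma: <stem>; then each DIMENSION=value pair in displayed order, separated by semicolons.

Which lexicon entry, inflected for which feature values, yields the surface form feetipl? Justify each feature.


underlying: fe-etup-l
POLE=mi - signalled by the affix -l
CASE=du - signalled by the affix fe-
check: feetupl -> feetupl -> feetipl
lemma: etup; POLE=mi; CASE=du


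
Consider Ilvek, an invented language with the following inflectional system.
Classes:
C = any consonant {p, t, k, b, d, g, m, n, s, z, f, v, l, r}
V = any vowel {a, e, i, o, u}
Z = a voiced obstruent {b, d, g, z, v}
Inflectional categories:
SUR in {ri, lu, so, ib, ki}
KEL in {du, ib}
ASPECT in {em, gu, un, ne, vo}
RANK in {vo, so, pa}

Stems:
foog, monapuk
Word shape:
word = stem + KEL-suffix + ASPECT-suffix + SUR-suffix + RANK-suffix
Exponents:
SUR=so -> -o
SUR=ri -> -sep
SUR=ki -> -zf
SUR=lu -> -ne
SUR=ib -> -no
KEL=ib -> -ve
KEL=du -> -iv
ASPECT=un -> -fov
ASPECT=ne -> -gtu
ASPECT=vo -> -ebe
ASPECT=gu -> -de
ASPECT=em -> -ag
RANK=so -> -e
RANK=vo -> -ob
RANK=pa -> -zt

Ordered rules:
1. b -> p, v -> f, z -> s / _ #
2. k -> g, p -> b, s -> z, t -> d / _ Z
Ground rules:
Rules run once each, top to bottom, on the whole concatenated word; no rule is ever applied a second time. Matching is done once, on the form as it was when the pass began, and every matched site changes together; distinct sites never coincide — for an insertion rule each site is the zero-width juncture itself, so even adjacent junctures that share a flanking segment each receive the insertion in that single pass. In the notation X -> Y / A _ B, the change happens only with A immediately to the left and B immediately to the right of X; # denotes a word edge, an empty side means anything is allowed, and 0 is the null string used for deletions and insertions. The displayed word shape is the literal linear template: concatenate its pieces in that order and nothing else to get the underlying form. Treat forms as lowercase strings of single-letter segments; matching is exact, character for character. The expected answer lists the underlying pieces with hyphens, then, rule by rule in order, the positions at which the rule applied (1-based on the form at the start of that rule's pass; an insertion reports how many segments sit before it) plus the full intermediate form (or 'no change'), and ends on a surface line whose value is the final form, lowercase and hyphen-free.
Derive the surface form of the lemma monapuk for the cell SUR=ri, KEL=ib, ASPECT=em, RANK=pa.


underlying: monapuk-ve-ag-sep-zt
1. b -> p, v -> f, z -> s / _ #: no change
2. k -> g, p -> b, s -> z, t -> d / _ Z: fires at position(s) 7, 14: monapugveagsebzt
surface: monapugveagsebzt


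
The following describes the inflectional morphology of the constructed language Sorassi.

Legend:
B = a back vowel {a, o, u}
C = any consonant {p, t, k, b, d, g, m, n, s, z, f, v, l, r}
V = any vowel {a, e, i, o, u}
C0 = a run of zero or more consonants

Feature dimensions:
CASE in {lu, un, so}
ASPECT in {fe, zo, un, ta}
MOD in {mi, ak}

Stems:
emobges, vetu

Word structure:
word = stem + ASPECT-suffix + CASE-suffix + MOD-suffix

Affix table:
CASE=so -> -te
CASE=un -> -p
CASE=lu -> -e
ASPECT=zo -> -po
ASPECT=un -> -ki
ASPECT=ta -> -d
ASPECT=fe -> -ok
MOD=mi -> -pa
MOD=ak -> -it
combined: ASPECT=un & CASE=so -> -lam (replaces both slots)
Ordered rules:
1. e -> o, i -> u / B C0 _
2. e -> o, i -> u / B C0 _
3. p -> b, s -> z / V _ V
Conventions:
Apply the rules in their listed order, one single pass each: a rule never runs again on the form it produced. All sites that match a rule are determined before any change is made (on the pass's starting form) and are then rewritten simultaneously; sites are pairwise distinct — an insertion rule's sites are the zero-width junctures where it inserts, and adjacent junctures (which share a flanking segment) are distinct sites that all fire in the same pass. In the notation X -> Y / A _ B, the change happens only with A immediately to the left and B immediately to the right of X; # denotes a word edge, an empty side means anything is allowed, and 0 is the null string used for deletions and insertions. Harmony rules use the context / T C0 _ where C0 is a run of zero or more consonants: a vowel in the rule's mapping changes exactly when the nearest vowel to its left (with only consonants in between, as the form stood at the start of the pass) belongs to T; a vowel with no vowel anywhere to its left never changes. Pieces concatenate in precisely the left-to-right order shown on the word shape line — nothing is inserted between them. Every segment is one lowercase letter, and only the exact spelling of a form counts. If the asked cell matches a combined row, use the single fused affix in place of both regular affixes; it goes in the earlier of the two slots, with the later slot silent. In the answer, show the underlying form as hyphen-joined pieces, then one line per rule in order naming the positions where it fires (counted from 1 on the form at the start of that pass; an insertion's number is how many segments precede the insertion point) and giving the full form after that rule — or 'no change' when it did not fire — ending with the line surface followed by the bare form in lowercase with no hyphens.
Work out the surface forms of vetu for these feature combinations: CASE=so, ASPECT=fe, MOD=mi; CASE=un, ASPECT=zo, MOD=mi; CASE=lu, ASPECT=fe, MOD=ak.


cell CASE=so, ASPECT=fe, MOD=mi:
underlying: vetu-ok-te-pa
1. e -> o, i -> u / B C0 _: fires at position(s) 8: vetuoktopa
2. e -> o, i -> u / B C0 _: no change
3. p -> b, s -> z / V _ V: fires at position(s) 9: vetuoktoba
surface: vetuoktoba

cell CASE=un, ASPECT=zo, MOD=mi:
underlying: vetu-po-p-pa
1. e -> o, i -> u / B C0 _: no change
2. e -> o, i -> u / B C0 _: no change
3. p -> b, s -> z / V _ V: fires at position(s) 5: vetuboppa
surface: vetuboppa

cell CASE=lu, ASPECT=fe, MOD=ak:
underlying: vetu-ok-e-it
1. e -> o, i -> u / B C0 _: fires at position(s) 7: vetuokoit
2. e -> o, i -> u / B C0 _: fires at position(s) 8: vetuokout
3. p -> b, s -> z / V _ V: no change
surface: vetuokout


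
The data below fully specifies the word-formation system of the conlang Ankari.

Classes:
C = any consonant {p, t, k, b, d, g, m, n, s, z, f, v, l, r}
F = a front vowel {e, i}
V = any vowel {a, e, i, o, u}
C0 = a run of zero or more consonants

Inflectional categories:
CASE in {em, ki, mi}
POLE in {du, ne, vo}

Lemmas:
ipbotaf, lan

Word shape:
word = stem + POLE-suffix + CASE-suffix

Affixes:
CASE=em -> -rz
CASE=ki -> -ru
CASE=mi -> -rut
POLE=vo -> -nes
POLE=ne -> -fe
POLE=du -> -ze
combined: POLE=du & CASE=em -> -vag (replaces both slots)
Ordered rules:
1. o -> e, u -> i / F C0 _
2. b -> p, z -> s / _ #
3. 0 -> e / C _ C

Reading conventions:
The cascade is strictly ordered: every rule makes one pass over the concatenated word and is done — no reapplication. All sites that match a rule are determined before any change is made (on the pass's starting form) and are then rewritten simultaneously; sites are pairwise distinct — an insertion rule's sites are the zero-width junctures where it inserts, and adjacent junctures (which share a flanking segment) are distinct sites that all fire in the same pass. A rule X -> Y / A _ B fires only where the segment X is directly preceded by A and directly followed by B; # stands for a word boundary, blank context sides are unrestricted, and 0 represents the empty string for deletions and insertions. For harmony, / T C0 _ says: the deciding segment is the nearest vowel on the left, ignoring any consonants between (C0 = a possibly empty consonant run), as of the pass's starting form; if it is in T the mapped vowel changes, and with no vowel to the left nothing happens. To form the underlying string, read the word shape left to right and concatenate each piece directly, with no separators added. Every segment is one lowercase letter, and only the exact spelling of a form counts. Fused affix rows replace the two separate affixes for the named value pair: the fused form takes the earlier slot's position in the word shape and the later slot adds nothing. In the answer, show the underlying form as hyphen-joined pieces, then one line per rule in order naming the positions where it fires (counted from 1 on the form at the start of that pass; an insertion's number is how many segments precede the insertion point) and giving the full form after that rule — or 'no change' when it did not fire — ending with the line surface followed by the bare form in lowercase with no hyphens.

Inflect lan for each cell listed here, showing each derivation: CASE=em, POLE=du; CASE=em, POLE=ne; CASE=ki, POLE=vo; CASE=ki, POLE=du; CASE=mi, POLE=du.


cell CASE=em, POLE=du:
underlying: lan-vag
1. o -> e, u -> i / F C0 _: no change
2. b -> p, z -> s / _ #: no change
3. 0 -> e / C _ C: inserts after position(s) 3: lanevag
surface: lanevag

cell CASE=em, POLE=ne:
underlying: lan-fe-rz
1. o -> e, u -> i / F C0 _: no change
2. b -> p, z -> s / _ #: fires at position(s) 7: lanfers
3. 0 -> e / C _ C: inserts after position(s) 3, 6: laneferes
surface: laneferes

cell CASE=ki, POLE=vo:
underlying: lan-nes-ru
1. o -> e, u -> i / F C0 _: fires at position(s) 8: lannesri
2. b -> p, z -> s / _ #: no change
3. 0 -> e / C _ C: inserts after position(s) 3, 6: laneneseri
surface: laneneseri

cell CASE=ki, POLE=du:
underlying: lan-ze-ru
1. o -> e, u -> i / F C0 _: fires at position(s) 7: lanzeri
2. b -> p, z -> s / _ #: no change
3. 0 -> e / C _ C: inserts after position(s) 3: lanezeri
surface: lanezeri

cell CASE=mi, POLE=du:
underlying: lan-ze-rut
1. o -> e, u -> i / F C0 _: fires at position(s) 7: lanzerit
2. b -> p, z -> s / _ #: no change
3. 0 -> e / C _ C: inserts after position(s) 3: lanezerit
surface: lanezerit


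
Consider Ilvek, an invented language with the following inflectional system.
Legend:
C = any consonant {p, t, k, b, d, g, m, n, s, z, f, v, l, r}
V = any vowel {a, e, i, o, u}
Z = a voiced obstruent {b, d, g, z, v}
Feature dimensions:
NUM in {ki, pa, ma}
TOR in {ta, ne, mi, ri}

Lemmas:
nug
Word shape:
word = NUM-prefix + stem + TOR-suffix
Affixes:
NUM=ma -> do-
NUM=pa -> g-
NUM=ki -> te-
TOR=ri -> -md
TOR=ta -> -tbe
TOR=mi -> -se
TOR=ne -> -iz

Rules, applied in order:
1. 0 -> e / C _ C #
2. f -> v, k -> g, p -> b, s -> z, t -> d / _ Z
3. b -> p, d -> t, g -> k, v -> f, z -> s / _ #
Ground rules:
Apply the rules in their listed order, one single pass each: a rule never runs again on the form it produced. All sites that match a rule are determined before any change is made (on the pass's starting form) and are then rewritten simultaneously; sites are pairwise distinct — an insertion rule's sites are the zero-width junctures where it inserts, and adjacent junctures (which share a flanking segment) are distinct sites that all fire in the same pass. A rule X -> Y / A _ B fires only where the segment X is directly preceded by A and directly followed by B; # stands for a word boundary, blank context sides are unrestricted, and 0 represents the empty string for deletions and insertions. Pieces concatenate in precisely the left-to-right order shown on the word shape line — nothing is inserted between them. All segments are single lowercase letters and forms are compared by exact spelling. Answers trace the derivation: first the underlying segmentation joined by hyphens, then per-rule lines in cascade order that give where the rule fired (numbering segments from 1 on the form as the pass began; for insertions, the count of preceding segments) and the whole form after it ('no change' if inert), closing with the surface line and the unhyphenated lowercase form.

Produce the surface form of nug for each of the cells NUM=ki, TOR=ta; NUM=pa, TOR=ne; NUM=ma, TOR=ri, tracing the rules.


cell NUM=ki, TOR=ta:
underlying: te-nug-tbe
1. 0 -> e / C _ C #: no change
2. f -> v, k -> g, p -> b, s -> z, t -> d / _ Z: fires at position(s) 6: tenugdbe
3. b -> p, d -> t, g -> k, v -> f, z -> s / _ #: no change
surface: tenugdbe

cell NUM=pa, TOR=ne:
underlying: g-nug-iz
1. 0 -> e / C _ C #: no change
2. f -> v, k -> g, p -> b, s -> z, t -> d / _ Z: no change
3. b -> p, d -> t, g -> k, v -> f, z -> s / _ #: fires at position(s) 6: gnugis
surface: gnugis

cell NUM=ma, TOR=ri:
underlying: do-nug-md
1. 0 -> e / C _ C #: inserts after position(s) 6: donugmed
2. f -> v, k -> g, p -> b, s -> z, t -> d / _ Z: no change
3. b -> p, d -> t, g -> k, v -> f, z -> s / _ #: fires at position(s) 8: donugmet
surface: donugmet


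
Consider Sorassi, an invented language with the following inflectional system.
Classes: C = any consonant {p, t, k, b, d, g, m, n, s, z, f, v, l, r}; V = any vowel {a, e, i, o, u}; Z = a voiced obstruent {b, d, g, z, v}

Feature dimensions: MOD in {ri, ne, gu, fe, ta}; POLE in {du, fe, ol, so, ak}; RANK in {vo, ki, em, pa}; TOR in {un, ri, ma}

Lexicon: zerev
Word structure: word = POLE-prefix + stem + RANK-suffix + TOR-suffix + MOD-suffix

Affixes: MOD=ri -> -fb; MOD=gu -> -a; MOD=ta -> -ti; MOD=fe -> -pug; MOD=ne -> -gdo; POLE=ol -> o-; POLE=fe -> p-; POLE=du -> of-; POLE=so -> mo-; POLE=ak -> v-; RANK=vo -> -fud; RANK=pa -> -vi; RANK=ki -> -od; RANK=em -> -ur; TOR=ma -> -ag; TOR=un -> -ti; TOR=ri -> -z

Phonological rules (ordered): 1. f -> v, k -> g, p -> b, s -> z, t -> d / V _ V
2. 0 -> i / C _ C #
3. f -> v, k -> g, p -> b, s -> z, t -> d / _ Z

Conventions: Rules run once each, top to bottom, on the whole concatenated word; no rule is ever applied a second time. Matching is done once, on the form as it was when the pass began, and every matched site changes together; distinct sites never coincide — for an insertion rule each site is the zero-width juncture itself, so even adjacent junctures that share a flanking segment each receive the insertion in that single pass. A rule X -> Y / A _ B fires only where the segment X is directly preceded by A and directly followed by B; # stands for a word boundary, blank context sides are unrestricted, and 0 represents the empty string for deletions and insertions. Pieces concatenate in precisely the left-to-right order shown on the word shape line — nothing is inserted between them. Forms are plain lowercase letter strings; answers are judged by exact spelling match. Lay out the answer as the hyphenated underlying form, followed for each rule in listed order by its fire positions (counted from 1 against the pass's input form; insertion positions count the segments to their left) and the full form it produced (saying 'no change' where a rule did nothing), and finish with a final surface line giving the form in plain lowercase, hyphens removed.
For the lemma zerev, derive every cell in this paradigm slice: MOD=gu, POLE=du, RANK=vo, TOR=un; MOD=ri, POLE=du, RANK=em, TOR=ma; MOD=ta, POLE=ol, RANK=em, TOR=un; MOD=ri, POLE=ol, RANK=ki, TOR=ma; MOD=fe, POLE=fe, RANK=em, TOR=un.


cell MOD=gu, POLE=du, RANK=vo, TOR=un:
underlying: of-zerev-fud-ti-a
1. f -> v, k -> g, p -> b, s -> z, t -> d / V _ V: no change
2. 0 -> i / C _ C #: no change
3. f -> v, k -> g, p -> b, s -> z, t -> d / _ Z: fires at position(s) 2: ovzerevfudtia
surface: ovzerevfudtia

cell MOD=ri, POLE=du, RANK=em, TOR=ma:
underlying: of-zerev-ur-ag-fb
1. f -> v, k -> g, p -> b, s -> z, t -> d / V _ V: no change
2. 0 -> i / C _ C #: inserts after position(s) 12: ofzerevuragfib
3. f -> v, k -> g, p -> b, s -> z, t -> d / _ Z: fires at position(s) 2: ovzerevuragfib
surface: ovzerevuragfib

cell MOD=ta, POLE=ol, RANK=em, TOR=un:
underlying: o-zerev-ur-ti-ti
1. f -> v, k -> g, p -> b, s -> z, t -> d / V _ V: fires at position(s) 11: ozerevurtidi
2. 0 -> i / C _ C #: no change
3. f -> v, k -> g, p -> b, s -> z, t -> d / _ Z: no change
surface: ozerevurtidi

cell MOD=ri, POLE=ol, RANK=ki, TOR=ma:
underlying: o-zerev-od-ag-fb
1. f -> v, k -> g, p -> b, s -> z, t -> d / V _ V: no change
2. 0 -> i / C _ C #: inserts after position(s) 11: ozerevodagfib
3. f -> v, k -> g, p -> b, s -> z, t -> d / _ Z: no change
surface: ozerevodagfib

cell MOD=fe, POLE=fe, RANK=em, TOR=un:
underlying: p-zerev-ur-ti-pug
1. f -> v, k -> g, p -> b, s -> z, t -> d / V _ V: fires at position(s) 11: pzerevurtibug
2. 0 -> i / C _ C #: no change
3. f -> v, k -> g, p -> b, s -> z, t -> d / _ Z: fires at position(s) 1: bzerevurtibug
surface: bzerevurtibug


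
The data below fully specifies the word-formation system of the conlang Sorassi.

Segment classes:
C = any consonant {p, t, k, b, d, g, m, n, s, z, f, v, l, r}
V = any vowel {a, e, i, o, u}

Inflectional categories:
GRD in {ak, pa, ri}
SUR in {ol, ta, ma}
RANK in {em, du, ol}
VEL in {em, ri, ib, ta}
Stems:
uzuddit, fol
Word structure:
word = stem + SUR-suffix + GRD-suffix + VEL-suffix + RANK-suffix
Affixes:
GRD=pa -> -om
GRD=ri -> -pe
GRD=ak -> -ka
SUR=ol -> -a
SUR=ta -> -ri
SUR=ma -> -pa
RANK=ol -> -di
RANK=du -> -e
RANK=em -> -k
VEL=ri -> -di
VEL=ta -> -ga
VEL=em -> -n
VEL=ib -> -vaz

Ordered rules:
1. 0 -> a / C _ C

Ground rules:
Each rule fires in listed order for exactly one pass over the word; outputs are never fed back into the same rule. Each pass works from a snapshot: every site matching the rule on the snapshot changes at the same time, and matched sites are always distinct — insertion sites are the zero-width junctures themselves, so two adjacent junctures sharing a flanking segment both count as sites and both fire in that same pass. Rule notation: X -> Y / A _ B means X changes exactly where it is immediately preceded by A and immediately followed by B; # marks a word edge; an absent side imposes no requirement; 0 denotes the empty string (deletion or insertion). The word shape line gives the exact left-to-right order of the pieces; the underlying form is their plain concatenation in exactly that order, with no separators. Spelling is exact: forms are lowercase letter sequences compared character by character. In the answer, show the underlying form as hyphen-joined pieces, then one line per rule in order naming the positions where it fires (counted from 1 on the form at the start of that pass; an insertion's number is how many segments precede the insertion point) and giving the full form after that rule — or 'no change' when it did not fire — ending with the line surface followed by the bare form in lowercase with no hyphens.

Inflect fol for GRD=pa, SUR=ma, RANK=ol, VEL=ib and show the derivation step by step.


underlying: fol-pa-om-vaz-di
1. 0 -> a / C _ C: inserts after position(s) 3, 7, 10: folapaomavazadi
surface: folapaomavazadi


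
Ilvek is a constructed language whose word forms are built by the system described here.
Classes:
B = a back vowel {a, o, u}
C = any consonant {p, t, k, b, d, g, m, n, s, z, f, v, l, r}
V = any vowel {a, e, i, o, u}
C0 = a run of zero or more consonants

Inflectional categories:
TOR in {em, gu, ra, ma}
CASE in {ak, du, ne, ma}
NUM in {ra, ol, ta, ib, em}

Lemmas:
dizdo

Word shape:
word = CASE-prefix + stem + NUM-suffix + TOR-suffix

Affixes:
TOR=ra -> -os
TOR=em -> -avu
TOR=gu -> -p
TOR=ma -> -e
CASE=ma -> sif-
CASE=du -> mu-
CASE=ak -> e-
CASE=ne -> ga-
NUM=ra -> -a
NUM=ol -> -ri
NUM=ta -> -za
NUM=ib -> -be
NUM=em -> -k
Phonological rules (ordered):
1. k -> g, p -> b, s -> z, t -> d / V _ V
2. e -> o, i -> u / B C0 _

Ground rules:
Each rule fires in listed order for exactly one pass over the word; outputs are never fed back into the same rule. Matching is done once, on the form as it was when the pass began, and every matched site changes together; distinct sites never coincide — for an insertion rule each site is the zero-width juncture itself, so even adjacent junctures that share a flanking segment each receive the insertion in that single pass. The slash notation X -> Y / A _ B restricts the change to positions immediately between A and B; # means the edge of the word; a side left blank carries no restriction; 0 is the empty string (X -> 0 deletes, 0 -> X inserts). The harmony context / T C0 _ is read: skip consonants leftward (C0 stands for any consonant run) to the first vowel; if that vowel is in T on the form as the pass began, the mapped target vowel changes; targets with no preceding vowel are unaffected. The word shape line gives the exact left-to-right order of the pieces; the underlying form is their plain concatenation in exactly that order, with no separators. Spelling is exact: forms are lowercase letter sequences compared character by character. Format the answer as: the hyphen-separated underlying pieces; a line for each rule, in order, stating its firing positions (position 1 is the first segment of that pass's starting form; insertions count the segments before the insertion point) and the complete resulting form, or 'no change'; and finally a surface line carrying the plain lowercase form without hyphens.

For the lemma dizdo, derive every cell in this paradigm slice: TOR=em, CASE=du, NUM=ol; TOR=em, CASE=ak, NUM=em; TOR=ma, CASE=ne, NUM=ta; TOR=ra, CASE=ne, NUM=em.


cell TOR=em, CASE=du, NUM=ol:
underlying: mu-dizdo-ri-avu
1. k -> g, p -> b, s -> z, t -> d / V _ V: no change
2. e -> o, i -> u / B C0 _: fires at position(s) 4, 9: muduzdoruavu
surface: muduzdoruavu

cell TOR=em, CASE=ak, NUM=em:
underlying: e-dizdo-k-avu
1. k -> g, p -> b, s -> z, t -> d / V _ V: fires at position(s) 7: edizdogavu
2. e -> o, i -> u / B C0 _: no change
surface: edizdogavu

cell TOR=ma, CASE=ne, NUM=ta:
underlying: ga-dizdo-za-e
1. k -> g, p -> b, s -> z, t -> d / V _ V: no change
2. e -> o, i -> u / B C0 _: fires at position(s) 4, 10: gaduzdozao
surface: gaduzdozao

cell TOR=ra, CASE=ne, NUM=em:
underlying: ga-dizdo-k-os
1. k -> g, p -> b, s -> z, t -> d / V _ V: fires at position(s) 8: gadizdogos
2. e -> o, i -> u / B C0 _: fires at position(s) 4: gaduzdogos
surface: gaduzdogos


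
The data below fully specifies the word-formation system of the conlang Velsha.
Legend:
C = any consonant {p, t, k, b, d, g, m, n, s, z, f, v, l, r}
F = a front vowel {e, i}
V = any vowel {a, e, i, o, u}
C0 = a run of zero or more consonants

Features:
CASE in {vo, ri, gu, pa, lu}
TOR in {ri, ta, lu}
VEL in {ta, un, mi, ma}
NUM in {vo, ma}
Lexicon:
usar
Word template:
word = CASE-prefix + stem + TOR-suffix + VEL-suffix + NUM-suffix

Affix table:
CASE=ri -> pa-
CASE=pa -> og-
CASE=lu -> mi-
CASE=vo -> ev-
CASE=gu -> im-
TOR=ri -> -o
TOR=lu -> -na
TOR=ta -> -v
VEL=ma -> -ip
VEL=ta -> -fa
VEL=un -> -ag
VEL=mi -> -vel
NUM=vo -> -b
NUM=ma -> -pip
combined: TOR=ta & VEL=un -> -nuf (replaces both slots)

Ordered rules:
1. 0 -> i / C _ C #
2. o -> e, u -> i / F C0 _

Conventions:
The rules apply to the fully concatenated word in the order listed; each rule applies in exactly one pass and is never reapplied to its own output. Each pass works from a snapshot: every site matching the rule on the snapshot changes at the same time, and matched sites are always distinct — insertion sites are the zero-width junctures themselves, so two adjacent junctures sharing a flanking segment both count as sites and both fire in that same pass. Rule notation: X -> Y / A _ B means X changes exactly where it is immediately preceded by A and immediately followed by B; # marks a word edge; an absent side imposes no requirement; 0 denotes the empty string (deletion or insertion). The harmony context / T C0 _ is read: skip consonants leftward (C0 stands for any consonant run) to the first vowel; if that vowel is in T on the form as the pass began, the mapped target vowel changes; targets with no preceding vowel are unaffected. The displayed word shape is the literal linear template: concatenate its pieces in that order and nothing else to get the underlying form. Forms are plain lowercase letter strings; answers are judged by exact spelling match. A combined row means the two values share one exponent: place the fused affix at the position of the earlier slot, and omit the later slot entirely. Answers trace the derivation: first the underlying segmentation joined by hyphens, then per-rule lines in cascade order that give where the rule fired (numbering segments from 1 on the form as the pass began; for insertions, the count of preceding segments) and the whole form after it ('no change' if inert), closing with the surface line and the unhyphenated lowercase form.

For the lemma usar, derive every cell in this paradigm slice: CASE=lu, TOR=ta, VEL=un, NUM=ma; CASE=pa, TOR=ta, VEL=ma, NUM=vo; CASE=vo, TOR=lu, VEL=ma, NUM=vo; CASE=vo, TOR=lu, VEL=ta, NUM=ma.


cell CASE=lu, TOR=ta, VEL=un, NUM=ma:
underlying: mi-usar-nuf-pip
1. 0 -> i / C _ C #: no change
2. o -> e, u -> i / F C0 _: fires at position(s) 3: miisarnufpip
surface: miisarnufpip

cell CASE=pa, TOR=ta, VEL=ma, NUM=vo:
underlying: og-usar-v-ip-b
1. 0 -> i / C _ C #: inserts after position(s) 9: ogusarvipib
2. o -> e, u -> i / F C0 _: no change
surface: ogusarvipib

cell CASE=vo, TOR=lu, VEL=ma, NUM=vo:
underlying: ev-usar-na-ip-b
1. 0 -> i / C _ C #: inserts after position(s) 10: evusarnaipib
2. o -> e, u -> i / F C0 _: fires at position(s) 3: evisarnaipib
surface: evisarnaipib

cell CASE=vo, TOR=lu, VEL=ta, NUM=ma:
underlying: ev-usar-na-fa-pip
1. 0 -> i / C _ C #: no change
2. o -> e, u -> i / F C0 _: fires at position(s) 3: evisarnafapip
surface: evisarnafapip


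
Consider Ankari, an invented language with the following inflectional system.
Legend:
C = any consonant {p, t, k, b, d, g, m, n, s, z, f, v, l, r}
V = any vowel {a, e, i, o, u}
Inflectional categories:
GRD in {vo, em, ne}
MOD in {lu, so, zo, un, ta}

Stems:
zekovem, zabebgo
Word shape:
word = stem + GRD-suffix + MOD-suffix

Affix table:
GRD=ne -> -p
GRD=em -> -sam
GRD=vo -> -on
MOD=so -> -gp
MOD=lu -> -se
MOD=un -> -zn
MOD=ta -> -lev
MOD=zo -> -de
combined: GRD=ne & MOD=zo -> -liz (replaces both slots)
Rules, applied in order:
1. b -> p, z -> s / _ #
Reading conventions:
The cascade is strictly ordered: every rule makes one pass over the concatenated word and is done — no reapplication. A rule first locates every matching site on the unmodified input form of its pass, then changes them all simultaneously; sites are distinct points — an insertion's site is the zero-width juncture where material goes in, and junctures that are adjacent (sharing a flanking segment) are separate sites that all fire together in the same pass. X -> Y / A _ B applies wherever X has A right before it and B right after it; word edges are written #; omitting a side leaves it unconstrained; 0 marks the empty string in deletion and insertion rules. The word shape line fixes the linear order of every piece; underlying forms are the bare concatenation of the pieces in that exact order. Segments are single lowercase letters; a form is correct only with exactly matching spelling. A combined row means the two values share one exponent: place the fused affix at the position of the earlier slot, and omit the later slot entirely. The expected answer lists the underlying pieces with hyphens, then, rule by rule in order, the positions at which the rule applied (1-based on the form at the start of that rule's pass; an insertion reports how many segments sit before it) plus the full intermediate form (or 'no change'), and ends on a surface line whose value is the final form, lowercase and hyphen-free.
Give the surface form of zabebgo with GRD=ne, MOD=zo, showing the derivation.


underlying: zabebgo-liz
1. b -> p, z -> s / _ #: fires at position(s) 10: zabebgolis
surface: zabebgolis
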